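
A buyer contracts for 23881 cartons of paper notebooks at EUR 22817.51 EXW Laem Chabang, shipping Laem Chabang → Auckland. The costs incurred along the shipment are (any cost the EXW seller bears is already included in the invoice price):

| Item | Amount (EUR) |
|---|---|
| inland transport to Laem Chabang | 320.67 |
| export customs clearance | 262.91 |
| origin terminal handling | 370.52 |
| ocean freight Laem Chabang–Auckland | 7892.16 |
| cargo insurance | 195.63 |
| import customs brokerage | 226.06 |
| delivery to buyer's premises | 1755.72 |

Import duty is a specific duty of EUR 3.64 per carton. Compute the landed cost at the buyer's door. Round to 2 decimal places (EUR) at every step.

EXW: the seller makes goods available at their premises; the buyer bears all onward costs.
CIF value = EXW price + inland to port + export clearance + origin terminal + freight + insurance = 22817.51 + 320.67 + 262.91 + 370.52 + 7892.16 + 195.63 = 31859.40
Import duty = 23881 × 3.64 = 86926.84
Buyer bears: inland to port 320.67 + export clearance 262.91 + origin terminal 370.52 + freight 7892.16 + insurance 195.63 + brokerage 226.06 + delivery 1755.72 + duty 86926.84 = 97950.51
Landed cost = invoice 22817.51 + 97950.51 = 120768.02

Total landed cost: EUR 120768.02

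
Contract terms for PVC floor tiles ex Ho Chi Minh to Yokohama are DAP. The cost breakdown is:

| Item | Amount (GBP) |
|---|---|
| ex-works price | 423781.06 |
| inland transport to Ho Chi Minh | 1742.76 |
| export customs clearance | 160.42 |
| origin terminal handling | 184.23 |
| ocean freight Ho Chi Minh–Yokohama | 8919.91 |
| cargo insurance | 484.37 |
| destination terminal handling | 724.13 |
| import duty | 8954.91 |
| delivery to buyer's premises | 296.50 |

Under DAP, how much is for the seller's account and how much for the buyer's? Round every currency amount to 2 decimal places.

Seller: GBP 436293.38; buyer: GBP 8954.91

DAP: the seller bears all costs to the named destination except import duty and clearance.
Seller's account: goods 423781.06 + inland to port 1742.76 + export clearance 160.42 + origin terminal 184.23 + freight 8919.91 + insurance 484.37 + destination terminal 724.13 + delivery 296.50 = 436293.38
Buyer's account: duty 8954.91 = 8954.91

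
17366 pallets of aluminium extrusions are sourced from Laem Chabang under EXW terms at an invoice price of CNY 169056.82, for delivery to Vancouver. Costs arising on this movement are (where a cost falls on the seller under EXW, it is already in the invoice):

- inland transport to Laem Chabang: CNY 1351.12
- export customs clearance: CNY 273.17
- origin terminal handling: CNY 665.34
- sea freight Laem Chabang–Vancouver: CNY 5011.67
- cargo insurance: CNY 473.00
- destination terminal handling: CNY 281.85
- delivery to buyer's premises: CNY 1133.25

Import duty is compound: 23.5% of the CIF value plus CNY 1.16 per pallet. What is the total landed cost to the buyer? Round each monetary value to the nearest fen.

EXW: the seller makes goods available at their premises; the buyer bears all onward costs.
CIF value = EXW price + inland to port + export clearance + origin terminal + freight + insurance = 169056.82 + 1351.12 + 273.17 + 665.34 + 5011.67 + 473.00 = 176831.12
Ad valorem component: 176831.12 × 23.5% = 41555.31
Specific component: 17366 × 1.16 = 20144.56
Import duty = 41555.31 + 20144.56 = 61699.87
Buyer bears: inland to port 1351.12 + export clearance 273.17 + origin terminal 665.34 + freight 5011.67 + insurance 473.00 + destination terminal 281.85 + delivery 1133.25 + duty 61699.87 = 70889.27
Landed cost = invoice 169056.82 + 70889.27 = 239946.09

Total landed cost: CNY 239946.09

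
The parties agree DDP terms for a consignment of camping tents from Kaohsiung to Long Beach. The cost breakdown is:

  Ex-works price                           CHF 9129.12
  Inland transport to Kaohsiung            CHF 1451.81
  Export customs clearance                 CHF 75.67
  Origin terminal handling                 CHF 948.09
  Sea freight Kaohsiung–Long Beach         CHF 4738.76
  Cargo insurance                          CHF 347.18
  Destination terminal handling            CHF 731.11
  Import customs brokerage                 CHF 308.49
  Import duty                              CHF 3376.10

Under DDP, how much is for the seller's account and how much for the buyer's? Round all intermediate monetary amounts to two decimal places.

DDP: the seller bears all costs including import duty.
Seller's account: goods 9129.12 + inland to port 1451.81 + export clearance 75.67 + origin terminal 948.09 + freight 4738.76 + insurance 347.18 + destination terminal 731.11 + brokerage 308.49 + duty 3376.10 = 21106.33
Buyer's account: 0.00

Seller: CHF 21106.33; buyer: CHF 0.00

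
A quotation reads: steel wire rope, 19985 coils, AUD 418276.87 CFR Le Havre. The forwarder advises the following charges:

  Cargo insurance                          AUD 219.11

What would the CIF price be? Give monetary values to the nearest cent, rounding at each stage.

CIF price: AUD 418495.98

From CFR to CIF, the seller additionally bears: insurance.
CIF price = 418276.87 + 219.11 = 418495.98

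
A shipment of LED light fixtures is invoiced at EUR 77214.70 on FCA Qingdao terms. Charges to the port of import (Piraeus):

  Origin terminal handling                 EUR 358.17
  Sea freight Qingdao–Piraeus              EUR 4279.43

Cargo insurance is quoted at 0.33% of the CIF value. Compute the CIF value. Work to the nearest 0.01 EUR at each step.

Let C be the CIF value. C = FCA price + pre-shipment costs + freight + 0.33% × C
C − 0.33% × C = 77214.70 + 358.17 + 4279.43
0.9967 × C = 81852.30
C = 81852.30 / 0.9967 = 82123.31
Insurance premium = 0.33% × 82123.31 = 271.01

CIF value: EUR 82123.31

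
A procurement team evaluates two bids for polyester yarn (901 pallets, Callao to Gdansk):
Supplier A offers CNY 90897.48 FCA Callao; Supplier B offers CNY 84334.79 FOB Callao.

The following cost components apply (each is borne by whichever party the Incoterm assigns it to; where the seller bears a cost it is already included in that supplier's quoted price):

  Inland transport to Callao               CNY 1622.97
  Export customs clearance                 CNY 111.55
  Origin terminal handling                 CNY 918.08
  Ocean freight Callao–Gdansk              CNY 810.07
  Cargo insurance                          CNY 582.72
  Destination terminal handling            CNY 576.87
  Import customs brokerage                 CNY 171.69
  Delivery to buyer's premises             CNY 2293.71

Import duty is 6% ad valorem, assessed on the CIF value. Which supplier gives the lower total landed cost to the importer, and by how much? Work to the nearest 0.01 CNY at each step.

Supplier A (FCA):
CIF value = FCA price + origin terminal + freight + insurance = 90897.48 + 918.08 + 810.07 + 582.72 = 93208.35
Import duty = 93208.35 × 6% = 5592.50
Buyer bears (A): 918.08 + 810.07 + 582.72 + 576.87 + 171.69 + 2293.71 = 5353.14
Landed cost (A) = invoice 90897.48 + 5353.14 + duty 5592.50 = 101843.12
Supplier B (FOB):
CIF value = FOB price + freight + insurance = 84334.79 + 810.07 + 582.72 = 85727.58
Import duty = 85727.58 × 6% = 5143.65
Buyer bears (B): 810.07 + 582.72 + 576.87 + 171.69 + 2293.71 = 4435.06
Landed cost (B) = invoice 84334.79 + 4435.06 + duty 5143.65 = 93913.50
Difference = |101843.12 − 93913.50| = 7929.62

Supplier B is cheaper by CNY 7929.62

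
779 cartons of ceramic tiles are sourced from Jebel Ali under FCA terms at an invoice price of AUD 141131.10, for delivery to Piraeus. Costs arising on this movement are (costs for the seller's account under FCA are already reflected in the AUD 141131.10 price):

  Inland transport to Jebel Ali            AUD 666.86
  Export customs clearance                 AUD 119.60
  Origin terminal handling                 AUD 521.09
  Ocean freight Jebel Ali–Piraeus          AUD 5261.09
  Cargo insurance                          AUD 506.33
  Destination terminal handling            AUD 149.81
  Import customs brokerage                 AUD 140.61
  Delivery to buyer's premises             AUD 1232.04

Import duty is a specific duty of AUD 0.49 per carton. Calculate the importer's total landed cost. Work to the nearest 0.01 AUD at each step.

FCA: the seller delivers export-cleared goods to the carrier; the buyer bears costs from that point.
Already in the invoice (seller's account under FCA): inland to port, export clearance — exclude.
CIF value = FCA price + origin terminal + freight + insurance = 141131.10 + 521.09 + 5261.09 + 506.33 = 147419.61
Import duty = 779 × 0.49 = 381.71
Buyer bears: origin terminal 521.09 + freight 5261.09 + insurance 506.33 + destination terminal 149.81 + brokerage 140.61 + delivery 1232.04 + duty 381.71 = 8192.68
Landed cost = invoice 141131.10 + 8192.68 = 149323.78

Total landed cost: AUD 149323.78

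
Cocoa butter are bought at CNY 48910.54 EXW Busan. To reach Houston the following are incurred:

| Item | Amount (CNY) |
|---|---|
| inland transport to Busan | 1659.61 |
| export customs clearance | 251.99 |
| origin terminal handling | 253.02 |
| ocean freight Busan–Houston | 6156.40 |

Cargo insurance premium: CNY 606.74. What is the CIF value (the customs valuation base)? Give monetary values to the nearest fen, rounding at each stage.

CIF = EXW price + pre-shipment costs + freight + insurance
CIF = 48910.54 + 1659.61 + 251.99 + 253.02 + 6156.40 + 606.74 = 57838.30

CIF value: CNY 57838.30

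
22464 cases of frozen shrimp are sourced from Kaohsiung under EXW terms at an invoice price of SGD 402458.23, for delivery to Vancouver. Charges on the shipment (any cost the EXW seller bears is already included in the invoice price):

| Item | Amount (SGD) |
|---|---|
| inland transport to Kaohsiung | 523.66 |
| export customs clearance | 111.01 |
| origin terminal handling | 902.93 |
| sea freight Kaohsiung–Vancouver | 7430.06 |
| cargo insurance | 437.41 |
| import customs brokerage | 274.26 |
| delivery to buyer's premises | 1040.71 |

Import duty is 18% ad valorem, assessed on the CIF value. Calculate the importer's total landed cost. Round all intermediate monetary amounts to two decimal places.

Total landed cost: SGD 487313.66

EXW: the seller makes goods available at their premises; the buyer bears all onward costs.
CIF value = EXW price + inland to port + export clearance + origin terminal + freight + insurance = 402458.23 + 523.66 + 111.01 + 902.93 + 7430.06 + 437.41 = 411863.30
Import duty = 411863.30 × 18% = 74135.39
Buyer bears: inland to port 523.66 + export clearance 111.01 + origin terminal 902.93 + freight 7430.06 + insurance 437.41 + brokerage 274.26 + delivery 1040.71 + duty 74135.39 = 84855.43
Landed cost = invoice 402458.23 + 84855.43 = 487313.66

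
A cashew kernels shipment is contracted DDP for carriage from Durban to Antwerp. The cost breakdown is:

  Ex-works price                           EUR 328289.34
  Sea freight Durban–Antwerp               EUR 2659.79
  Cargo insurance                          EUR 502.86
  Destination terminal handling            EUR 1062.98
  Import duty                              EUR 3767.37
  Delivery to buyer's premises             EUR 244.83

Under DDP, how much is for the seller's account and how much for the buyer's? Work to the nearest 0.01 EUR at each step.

Seller: EUR 336527.17; buyer: EUR 0.00

DDP: the seller bears all costs including import duty.
Seller's account: goods 328289.34 + freight 2659.79 + insurance 502.86 + destination terminal 1062.98 + duty 3767.37 + delivery 244.83 = 336527.17
Buyer's account: 0.00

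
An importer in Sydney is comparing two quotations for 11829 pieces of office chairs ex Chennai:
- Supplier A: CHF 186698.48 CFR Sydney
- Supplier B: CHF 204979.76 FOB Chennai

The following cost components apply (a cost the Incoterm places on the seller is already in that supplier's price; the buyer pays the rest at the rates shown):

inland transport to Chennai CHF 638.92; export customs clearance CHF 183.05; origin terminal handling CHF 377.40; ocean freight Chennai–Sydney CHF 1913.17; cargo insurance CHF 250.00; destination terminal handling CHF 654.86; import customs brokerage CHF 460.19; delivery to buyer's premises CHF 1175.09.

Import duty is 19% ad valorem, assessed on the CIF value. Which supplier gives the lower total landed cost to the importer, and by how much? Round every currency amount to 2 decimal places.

Supplier A is cheaper by CHF 24031.40

Supplier A (CFR):
CIF value = CFR price + insurance = 186698.48 + 250.00 = 186948.48
Import duty = 186948.48 × 19% = 35520.21
Buyer bears (A): 250.00 + 654.86 + 460.19 + 1175.09 = 2540.14
Landed cost (A) = invoice 186698.48 + 2540.14 + duty 35520.21 = 224758.83
Supplier B (FOB):
CIF value = FOB price + freight + insurance = 204979.76 + 1913.17 + 250.00 = 207142.93
Import duty = 207142.93 × 19% = 39357.16
Buyer bears (B): 1913.17 + 250.00 + 654.86 + 460.19 + 1175.09 = 4453.31
Landed cost (B) = invoice 204979.76 + 4453.31 + duty 39357.16 = 248790.23
Difference = |224758.83 − 248790.23| = 24031.40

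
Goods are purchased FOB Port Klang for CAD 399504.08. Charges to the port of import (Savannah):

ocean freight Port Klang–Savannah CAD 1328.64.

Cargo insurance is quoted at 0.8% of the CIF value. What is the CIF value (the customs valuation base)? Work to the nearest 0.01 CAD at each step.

CIF value: CAD 404065.24

Let C be the CIF value. C = FOB price + freight + 0.8% × C
C − 0.8% × C = 399504.08 + 1328.64
0.992 × C = 400832.72
C = 400832.72 / 0.992 = 404065.24
Insurance premium = 0.8% × 404065.24 = 3232.52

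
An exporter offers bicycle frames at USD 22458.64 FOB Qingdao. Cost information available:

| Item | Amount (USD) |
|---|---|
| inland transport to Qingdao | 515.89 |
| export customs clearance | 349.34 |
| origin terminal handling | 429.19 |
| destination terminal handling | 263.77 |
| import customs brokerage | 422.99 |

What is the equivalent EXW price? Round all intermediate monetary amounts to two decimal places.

Not relevant to the conversion: destination terminal, brokerage — on the buyer under both terms; not part of either seller's price.
From FOB to EXW, the seller no longer bears: inland to port, export clearance, origin terminal.
EXW price = 22458.64 − 515.89 − 349.34 − 429.19 = 21164.22

EXW price: USD 21164.22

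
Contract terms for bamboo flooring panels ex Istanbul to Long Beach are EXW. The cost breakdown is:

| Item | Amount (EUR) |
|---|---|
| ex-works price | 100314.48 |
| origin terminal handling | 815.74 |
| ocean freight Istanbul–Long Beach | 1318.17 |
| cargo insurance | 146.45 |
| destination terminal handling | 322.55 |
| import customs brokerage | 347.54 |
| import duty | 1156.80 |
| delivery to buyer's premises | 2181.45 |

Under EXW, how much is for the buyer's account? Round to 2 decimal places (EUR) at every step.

EXW: the seller makes goods available at their premises; the buyer bears all onward costs.
Seller's account: goods 100314.48 = 100314.48
Buyer's account: origin terminal 815.74 + freight 1318.17 + insurance 146.45 + destination terminal 322.55 + brokerage 347.54 + duty 1156.80 + delivery 2181.45 = 6288.70

Buyer's account: EUR 6288.70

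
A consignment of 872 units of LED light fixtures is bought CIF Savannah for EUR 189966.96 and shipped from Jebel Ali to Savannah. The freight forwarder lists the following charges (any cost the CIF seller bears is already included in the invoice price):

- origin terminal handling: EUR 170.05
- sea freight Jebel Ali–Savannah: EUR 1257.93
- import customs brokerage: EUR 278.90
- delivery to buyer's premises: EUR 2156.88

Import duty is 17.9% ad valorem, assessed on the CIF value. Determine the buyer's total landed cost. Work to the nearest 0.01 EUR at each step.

Total landed cost: EUR 226406.83

CIF: the seller pays costs through ocean freight and marine insurance to the destination port.
Already in the invoice (seller's account under CIF): origin terminal, freight — exclude.
The CIF price already equals the CIF value: 189966.96
Import duty = 189966.96 × 17.9% = 34004.09
Buyer bears: brokerage 278.90 + delivery 2156.88 + duty 34004.09 = 36439.87
Landed cost = invoice 189966.96 + 36439.87 = 226406.83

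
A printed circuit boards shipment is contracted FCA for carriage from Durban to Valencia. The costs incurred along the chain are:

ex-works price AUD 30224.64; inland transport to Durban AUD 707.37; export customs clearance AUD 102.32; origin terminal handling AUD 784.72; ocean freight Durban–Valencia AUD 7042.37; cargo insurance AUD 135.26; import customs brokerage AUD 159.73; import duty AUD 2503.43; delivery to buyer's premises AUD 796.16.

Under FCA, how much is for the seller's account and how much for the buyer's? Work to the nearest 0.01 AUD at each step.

Seller: AUD 31034.33; buyer: AUD 11421.67

FCA: the seller delivers export-cleared goods to the carrier; the buyer bears costs from that point.
Seller's account: goods 30224.64 + inland to port 707.37 + export clearance 102.32 = 31034.33
Buyer's account: origin terminal 784.72 + freight 7042.37 + insurance 135.26 + brokerage 159.73 + duty 2503.43 + delivery 796.16 = 11421.67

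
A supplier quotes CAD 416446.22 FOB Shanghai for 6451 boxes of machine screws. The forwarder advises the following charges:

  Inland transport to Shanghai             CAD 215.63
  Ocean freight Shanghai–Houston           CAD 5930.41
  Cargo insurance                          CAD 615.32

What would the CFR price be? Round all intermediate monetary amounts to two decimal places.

Not relevant to the conversion: inland to port — on the seller under both FOB and CFR; already in the FOB price and stays in the CFR price. insurance — on the buyer under both terms; not part of either seller's price.
From FOB to CFR, the seller additionally bears: freight.
CFR price = 416446.22 + 5930.41 = 422376.63

CFR price: CAD 422376.63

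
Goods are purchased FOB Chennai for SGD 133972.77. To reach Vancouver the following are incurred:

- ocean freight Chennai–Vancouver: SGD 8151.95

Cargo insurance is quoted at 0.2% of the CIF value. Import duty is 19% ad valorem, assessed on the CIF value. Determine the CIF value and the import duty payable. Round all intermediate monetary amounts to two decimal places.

Let C be the CIF value. C = FOB price + freight + 0.2% × C
C − 0.2% × C = 133972.77 + 8151.95
0.998 × C = 142124.72
C = 142124.72 / 0.998 = 142409.54
Insurance premium = 0.2% × 142409.54 = 284.82
Import duty = 142409.54 × 19% = 27057.81

CIF value: SGD 142409.54; import duty: SGD 27057.81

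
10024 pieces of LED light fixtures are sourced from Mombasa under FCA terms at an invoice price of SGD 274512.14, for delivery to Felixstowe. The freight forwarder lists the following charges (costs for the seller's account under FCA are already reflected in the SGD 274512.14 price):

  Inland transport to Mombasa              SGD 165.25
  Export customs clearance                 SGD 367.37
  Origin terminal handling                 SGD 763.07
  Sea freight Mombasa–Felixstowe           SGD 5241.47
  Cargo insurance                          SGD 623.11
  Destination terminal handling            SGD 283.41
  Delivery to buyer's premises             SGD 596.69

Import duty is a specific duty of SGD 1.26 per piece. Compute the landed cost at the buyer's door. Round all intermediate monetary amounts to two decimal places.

FCA: the seller delivers export-cleared goods to the carrier; the buyer bears costs from that point.
Already in the invoice (seller's account under FCA): inland to port, export clearance — exclude.
CIF value = FCA price + origin terminal + freight + insurance = 274512.14 + 763.07 + 5241.47 + 623.11 = 281139.79
Import duty = 10024 × 1.26 = 12630.24
Buyer bears: origin terminal 763.07 + freight 5241.47 + insurance 623.11 + destination terminal 283.41 + delivery 596.69 + duty 12630.24 = 20137.99
Landed cost = invoice 274512.14 + 20137.99 = 294650.13

Total landed cost: SGD 294650.13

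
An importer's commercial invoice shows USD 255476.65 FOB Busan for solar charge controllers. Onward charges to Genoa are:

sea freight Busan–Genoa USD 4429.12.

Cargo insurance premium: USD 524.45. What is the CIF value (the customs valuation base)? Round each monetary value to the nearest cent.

CIF = FOB price + freight + insurance
CIF = 255476.65 + 4429.12 + 524.45 = 260430.22

CIF value: USD 260430.22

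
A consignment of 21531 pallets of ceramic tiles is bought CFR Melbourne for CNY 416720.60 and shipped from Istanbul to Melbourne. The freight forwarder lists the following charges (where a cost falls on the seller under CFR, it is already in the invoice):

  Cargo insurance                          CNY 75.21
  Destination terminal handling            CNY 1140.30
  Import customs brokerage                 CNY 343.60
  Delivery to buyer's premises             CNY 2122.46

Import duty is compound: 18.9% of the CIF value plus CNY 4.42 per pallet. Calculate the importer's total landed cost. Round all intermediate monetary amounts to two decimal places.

Total landed cost: CNY 594343.60

CFR: the seller pays costs through ocean freight to the destination port, but not insurance.
CIF value = CFR price + insurance = 416720.60 + 75.21 = 416795.81
Ad valorem component: 416795.81 × 18.9% = 78774.41
Specific component: 21531 × 4.42 = 95167.02
Import duty = 78774.41 + 95167.02 = 173941.43
Buyer bears: insurance 75.21 + destination terminal 1140.30 + brokerage 343.60 + delivery 2122.46 + duty 173941.43 = 177623.00
Landed cost = invoice 416720.60 + 177623.00 = 594343.60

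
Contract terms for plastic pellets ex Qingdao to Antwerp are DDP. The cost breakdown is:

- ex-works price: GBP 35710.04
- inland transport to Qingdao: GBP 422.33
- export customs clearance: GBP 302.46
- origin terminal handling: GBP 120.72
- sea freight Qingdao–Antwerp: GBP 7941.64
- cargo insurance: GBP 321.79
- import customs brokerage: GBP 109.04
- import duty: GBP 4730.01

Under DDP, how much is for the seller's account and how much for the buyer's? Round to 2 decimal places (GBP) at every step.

Seller: GBP 49658.03; buyer: GBP 0.00

DDP: the seller bears all costs including import duty.
Seller's account: goods 35710.04 + inland to port 422.33 + export clearance 302.46 + origin terminal 120.72 + freight 7941.64 + insurance 321.79 + brokerage 109.04 + duty 4730.01 = 49658.03
Buyer's account: 0.00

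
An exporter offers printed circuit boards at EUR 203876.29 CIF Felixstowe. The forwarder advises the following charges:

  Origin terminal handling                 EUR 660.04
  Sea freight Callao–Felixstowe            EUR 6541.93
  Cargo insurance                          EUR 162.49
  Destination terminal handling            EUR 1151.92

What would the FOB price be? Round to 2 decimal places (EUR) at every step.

FOB price: EUR 197171.87

Not relevant to the conversion: origin terminal — on the seller under both CIF and FOB; already in the CIF price and stays in the FOB price. destination terminal — on the buyer under both terms; not part of either seller's price.
From CIF to FOB, the seller no longer bears: freight, insurance.
FOB price = 203876.29 − 6541.93 − 162.49 = 197171.87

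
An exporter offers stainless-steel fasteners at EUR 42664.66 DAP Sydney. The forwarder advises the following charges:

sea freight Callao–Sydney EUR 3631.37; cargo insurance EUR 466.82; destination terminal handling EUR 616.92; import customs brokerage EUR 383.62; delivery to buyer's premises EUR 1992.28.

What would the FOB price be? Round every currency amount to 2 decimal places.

Not relevant to the conversion: brokerage — on the buyer under both terms; not part of either seller's price.
From DAP to FOB, the seller no longer bears: freight, insurance, destination terminal, delivery.
FOB price = 42664.66 − 3631.37 − 466.82 − 616.92 − 1992.28 = 35957.27

FOB price: EUR 35957.27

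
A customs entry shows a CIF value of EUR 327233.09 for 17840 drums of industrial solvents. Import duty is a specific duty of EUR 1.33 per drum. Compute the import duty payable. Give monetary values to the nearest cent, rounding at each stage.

Import duty = 17840 × 1.33 = 23727.20

Import duty: EUR 23727.20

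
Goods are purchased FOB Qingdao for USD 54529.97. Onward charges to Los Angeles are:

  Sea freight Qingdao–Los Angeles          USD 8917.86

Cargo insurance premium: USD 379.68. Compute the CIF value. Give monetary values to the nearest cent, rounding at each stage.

CIF value: USD 63827.51

CIF = FOB price + freight + insurance
CIF = 54529.97 + 8917.86 + 379.68 = 63827.51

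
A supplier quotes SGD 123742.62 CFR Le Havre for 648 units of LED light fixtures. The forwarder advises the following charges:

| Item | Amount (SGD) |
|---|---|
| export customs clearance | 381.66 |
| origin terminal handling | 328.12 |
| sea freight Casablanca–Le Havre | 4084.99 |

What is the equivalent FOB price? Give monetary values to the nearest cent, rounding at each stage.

Not relevant to the conversion: export clearance, origin terminal — on the seller under both CFR and FOB; already in the CFR price and stays in the FOB price.
From CFR to FOB, the seller no longer bears: freight.
FOB price = 123742.62 − 4084.99 = 119657.63

FOB price: SGD 119657.63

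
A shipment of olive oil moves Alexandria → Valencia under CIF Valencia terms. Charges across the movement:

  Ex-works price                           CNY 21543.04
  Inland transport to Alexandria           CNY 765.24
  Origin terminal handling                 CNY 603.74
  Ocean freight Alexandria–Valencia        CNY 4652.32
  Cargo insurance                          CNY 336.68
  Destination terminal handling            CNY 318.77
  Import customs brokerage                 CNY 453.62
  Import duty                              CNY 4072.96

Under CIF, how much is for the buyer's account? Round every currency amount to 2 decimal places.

CIF: the seller pays costs through ocean freight and marine insurance to the destination port.
Seller's account: goods 21543.04 + inland to port 765.24 + origin terminal 603.74 + freight 4652.32 + insurance 336.68 = 27901.02
Buyer's account: destination terminal 318.77 + brokerage 453.62 + duty 4072.96 = 4845.35

Buyer's account: CNY 4845.35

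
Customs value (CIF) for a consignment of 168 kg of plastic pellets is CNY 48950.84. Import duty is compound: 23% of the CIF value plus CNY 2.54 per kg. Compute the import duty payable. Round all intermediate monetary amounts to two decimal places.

Ad valorem component: 48950.84 × 23% = 11258.69
Specific component: 168 × 2.54 = 426.72
Import duty = 11258.69 + 426.72 = 11685.41

Import duty: CNY 11685.41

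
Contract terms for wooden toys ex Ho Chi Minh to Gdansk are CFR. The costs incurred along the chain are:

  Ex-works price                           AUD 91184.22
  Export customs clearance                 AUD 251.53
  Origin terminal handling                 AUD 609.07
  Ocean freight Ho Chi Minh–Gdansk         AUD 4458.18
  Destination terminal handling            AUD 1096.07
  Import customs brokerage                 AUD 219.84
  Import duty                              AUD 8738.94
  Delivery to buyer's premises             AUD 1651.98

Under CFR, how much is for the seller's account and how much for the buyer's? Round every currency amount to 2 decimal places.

CFR: the seller pays costs through ocean freight to the destination port, but not insurance.
Seller's account: goods 91184.22 + export clearance 251.53 + origin terminal 609.07 + freight 4458.18 = 96503.00
Buyer's account: destination terminal 1096.07 + brokerage 219.84 + duty 8738.94 + delivery 1651.98 = 11706.83

Seller: AUD 96503.00; buyer: AUD 11706.83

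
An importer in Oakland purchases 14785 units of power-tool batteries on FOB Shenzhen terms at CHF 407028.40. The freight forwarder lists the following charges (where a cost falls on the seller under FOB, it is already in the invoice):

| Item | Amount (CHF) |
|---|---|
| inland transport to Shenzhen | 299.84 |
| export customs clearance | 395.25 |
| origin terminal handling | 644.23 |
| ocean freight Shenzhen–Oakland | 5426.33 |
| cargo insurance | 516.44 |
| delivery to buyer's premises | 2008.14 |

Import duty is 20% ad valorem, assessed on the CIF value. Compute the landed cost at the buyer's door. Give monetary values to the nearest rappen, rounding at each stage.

FOB: the seller bears costs until goods are on board at the origin port; the buyer bears freight, insurance and all costs thereafter.
Already in the invoice (seller's account under FOB): inland to port, export clearance, origin terminal — exclude.
CIF value = FOB price + freight + insurance = 407028.40 + 5426.33 + 516.44 = 412971.17
Import duty = 412971.17 × 20% = 82594.23
Buyer bears: freight 5426.33 + insurance 516.44 + delivery 2008.14 + duty 82594.23 = 90545.14
Landed cost = invoice 407028.40 + 90545.14 = 497573.54

Total landed cost: CHF 497573.54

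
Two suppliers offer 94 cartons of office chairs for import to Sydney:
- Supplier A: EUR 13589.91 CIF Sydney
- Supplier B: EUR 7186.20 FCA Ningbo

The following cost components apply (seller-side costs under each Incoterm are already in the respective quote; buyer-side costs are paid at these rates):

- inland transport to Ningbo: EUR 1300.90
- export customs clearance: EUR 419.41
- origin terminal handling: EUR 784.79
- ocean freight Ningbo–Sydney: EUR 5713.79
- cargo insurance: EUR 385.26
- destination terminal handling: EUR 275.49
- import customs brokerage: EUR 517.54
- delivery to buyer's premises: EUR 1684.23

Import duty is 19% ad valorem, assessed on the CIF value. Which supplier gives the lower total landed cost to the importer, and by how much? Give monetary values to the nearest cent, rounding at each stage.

Supplier A (CIF):
The CIF price already equals the CIF value: 13589.91
Import duty = 13589.91 × 19% = 2582.08
Buyer bears (A): 275.49 + 517.54 + 1684.23 = 2477.26
Landed cost (A) = invoice 13589.91 + 2477.26 + duty 2582.08 = 18649.25
Supplier B (FCA):
CIF value = FCA price + origin terminal + freight + insurance = 7186.20 + 784.79 + 5713.79 + 385.26 = 14070.04
Import duty = 14070.04 × 19% = 2673.31
Buyer bears (B): 784.79 + 5713.79 + 385.26 + 275.49 + 517.54 + 1684.23 = 9361.10
Landed cost (B) = invoice 7186.20 + 9361.10 + duty 2673.31 = 19220.61
Difference = |18649.25 − 19220.61| = 571.36

Supplier A is cheaper by EUR 571.36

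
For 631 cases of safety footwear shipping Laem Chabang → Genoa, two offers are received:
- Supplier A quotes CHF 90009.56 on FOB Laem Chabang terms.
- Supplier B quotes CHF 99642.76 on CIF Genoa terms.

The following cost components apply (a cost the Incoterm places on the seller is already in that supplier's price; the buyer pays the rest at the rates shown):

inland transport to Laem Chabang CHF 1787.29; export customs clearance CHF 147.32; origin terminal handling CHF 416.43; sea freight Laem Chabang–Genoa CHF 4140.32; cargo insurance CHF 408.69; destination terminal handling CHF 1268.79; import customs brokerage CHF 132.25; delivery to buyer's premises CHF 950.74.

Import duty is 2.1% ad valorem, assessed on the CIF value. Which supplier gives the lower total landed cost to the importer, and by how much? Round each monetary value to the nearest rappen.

Supplier A (FOB):
CIF value = FOB price + freight + insurance = 90009.56 + 4140.32 + 408.69 = 94558.57
Import duty = 94558.57 × 2.1% = 1985.73
Buyer bears (A): 4140.32 + 408.69 + 1268.79 + 132.25 + 950.74 = 6900.79
Landed cost (A) = invoice 90009.56 + 6900.79 + duty 1985.73 = 98896.08
Supplier B (CIF):
The CIF price already equals the CIF value: 99642.76
Import duty = 99642.76 × 2.1% = 2092.50
Buyer bears (B): 1268.79 + 132.25 + 950.74 = 2351.78
Landed cost (B) = invoice 99642.76 + 2351.78 + duty 2092.50 = 104087.04
Difference = |98896.08 − 104087.04| = 5190.96

Supplier A is cheaper by CHF 5190.96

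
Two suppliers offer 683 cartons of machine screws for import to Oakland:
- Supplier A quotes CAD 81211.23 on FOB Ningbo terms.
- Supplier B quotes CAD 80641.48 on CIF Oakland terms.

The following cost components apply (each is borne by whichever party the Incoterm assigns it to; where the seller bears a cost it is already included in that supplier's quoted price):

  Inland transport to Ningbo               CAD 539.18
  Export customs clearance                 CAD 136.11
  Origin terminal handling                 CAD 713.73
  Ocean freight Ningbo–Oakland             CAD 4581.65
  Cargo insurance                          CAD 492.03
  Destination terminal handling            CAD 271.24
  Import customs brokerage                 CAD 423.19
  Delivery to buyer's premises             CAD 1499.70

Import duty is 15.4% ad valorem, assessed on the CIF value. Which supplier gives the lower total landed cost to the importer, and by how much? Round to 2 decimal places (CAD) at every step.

Supplier B is cheaper by CAD 6512.52

Supplier A (FOB):
CIF value = FOB price + freight + insurance = 81211.23 + 4581.65 + 492.03 = 86284.91
Import duty = 86284.91 × 15.4% = 13287.88
Buyer bears (A): 4581.65 + 492.03 + 271.24 + 423.19 + 1499.70 = 7267.81
Landed cost (A) = invoice 81211.23 + 7267.81 + duty 13287.88 = 101766.92
Supplier B (CIF):
The CIF price already equals the CIF value: 80641.48
Import duty = 80641.48 × 15.4% = 12418.79
Buyer bears (B): 271.24 + 423.19 + 1499.70 = 2194.13
Landed cost (B) = invoice 80641.48 + 2194.13 + duty 12418.79 = 95254.40
Difference = |101766.92 − 95254.40| = 6512.52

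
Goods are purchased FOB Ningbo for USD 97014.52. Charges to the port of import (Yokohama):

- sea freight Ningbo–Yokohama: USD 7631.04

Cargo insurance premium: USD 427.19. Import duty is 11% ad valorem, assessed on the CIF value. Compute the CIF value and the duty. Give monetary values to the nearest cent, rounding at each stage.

CIF = FOB price + freight + insurance
CIF = 97014.52 + 7631.04 + 427.19 = 105072.75
Import duty = 105072.75 × 11% = 11558.00

CIF value: USD 105072.75; import duty: USD 11558.00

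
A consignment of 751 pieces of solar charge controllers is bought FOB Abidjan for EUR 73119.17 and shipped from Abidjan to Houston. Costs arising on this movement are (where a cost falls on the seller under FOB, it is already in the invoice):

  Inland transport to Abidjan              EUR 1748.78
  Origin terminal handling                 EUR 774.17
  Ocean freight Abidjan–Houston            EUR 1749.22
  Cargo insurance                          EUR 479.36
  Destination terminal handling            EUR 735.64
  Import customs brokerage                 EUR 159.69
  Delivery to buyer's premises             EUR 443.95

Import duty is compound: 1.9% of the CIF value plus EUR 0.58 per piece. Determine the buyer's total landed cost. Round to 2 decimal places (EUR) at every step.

FOB: the seller bears costs until goods are on board at the origin port; the buyer bears freight, insurance and all costs thereafter.
Already in the invoice (seller's account under FOB): inland to port, origin terminal — exclude.
CIF value = FOB price + freight + insurance = 73119.17 + 1749.22 + 479.36 = 75347.75
Ad valorem component: 75347.75 × 1.9% = 1431.61
Specific component: 751 × 0.58 = 435.58
Import duty = 1431.61 + 435.58 = 1867.19
Buyer bears: freight 1749.22 + insurance 479.36 + destination terminal 735.64 + brokerage 159.69 + delivery 443.95 + duty 1867.19 = 5435.05
Landed cost = invoice 73119.17 + 5435.05 = 78554.22

Total landed cost: EUR 78554.22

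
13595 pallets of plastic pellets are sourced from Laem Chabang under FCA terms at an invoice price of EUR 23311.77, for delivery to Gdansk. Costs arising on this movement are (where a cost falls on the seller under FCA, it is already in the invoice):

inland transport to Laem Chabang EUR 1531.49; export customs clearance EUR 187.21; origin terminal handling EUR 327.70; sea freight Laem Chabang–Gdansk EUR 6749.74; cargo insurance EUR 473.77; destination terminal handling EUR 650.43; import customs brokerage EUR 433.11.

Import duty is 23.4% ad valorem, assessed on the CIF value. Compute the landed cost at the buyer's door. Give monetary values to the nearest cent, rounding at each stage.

FCA: the seller delivers export-cleared goods to the carrier; the buyer bears costs from that point.
Already in the invoice (seller's account under FCA): inland to port, export clearance — exclude.
CIF value = FCA price + origin terminal + freight + insurance = 23311.77 + 327.70 + 6749.74 + 473.77 = 30862.98
Import duty = 30862.98 × 23.4% = 7221.94
Buyer bears: origin terminal 327.70 + freight 6749.74 + insurance 473.77 + destination terminal 650.43 + brokerage 433.11 + duty 7221.94 = 15856.69
Landed cost = invoice 23311.77 + 15856.69 = 39168.46

Total landed cost: EUR 39168.46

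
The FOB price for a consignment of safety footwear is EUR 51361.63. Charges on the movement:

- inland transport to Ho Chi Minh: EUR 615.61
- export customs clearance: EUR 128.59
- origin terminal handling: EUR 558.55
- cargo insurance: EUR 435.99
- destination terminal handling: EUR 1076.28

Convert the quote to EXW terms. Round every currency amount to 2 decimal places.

Not relevant to the conversion: destination terminal, insurance — on the buyer under both terms; not part of either seller's price.
From FOB to EXW, the seller no longer bears: inland to port, export clearance, origin terminal.
EXW price = 51361.63 − 615.61 − 128.59 − 558.55 = 50058.88

EXW price: EUR 50058.88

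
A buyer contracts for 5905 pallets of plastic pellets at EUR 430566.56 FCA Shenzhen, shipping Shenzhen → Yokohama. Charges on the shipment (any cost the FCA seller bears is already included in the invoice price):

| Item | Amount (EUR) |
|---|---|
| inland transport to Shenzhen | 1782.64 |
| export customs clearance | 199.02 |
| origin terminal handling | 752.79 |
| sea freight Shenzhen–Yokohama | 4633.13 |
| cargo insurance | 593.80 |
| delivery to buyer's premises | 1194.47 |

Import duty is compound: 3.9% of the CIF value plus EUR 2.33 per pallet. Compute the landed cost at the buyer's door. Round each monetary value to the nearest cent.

FCA: the seller delivers export-cleared goods to the carrier; the buyer bears costs from that point.
Already in the invoice (seller's account under FCA): inland to port, export clearance — exclude.
CIF value = FCA price + origin terminal + freight + insurance = 430566.56 + 752.79 + 4633.13 + 593.80 = 436546.28
Ad valorem component: 436546.28 × 3.9% = 17025.30
Specific component: 5905 × 2.33 = 13758.65
Import duty = 17025.30 + 13758.65 = 30783.95
Buyer bears: origin terminal 752.79 + freight 4633.13 + insurance 593.80 + delivery 1194.47 + duty 30783.95 = 37958.14
Landed cost = invoice 430566.56 + 37958.14 = 468524.70

Total landed cost: EUR 468524.70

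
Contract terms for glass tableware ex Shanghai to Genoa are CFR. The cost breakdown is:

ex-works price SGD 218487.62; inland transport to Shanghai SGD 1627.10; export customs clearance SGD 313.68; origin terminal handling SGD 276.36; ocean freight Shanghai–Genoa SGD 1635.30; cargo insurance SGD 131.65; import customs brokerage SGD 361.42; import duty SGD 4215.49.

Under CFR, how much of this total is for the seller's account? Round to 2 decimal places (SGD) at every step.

CFR: the seller pays costs through ocean freight to the destination port, but not insurance.
Seller's account: goods 218487.62 + inland to port 1627.10 + export clearance 313.68 + origin terminal 276.36 + freight 1635.30 = 222340.06
Buyer's account: insurance 131.65 + brokerage 361.42 + duty 4215.49 = 4708.56

Seller's account: SGD 222340.06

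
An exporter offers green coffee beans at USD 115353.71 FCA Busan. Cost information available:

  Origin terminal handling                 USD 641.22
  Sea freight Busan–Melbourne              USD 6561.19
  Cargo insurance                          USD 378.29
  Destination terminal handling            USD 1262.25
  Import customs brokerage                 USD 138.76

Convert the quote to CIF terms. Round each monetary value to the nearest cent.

Not relevant to the conversion: brokerage, destination terminal — on the buyer under both terms; not part of either seller's price.
From FCA to CIF, the seller additionally bears: origin terminal, freight, insurance.
CIF price = 115353.71 + 641.22 + 6561.19 + 378.29 = 122934.41

CIF price: USD 122934.41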